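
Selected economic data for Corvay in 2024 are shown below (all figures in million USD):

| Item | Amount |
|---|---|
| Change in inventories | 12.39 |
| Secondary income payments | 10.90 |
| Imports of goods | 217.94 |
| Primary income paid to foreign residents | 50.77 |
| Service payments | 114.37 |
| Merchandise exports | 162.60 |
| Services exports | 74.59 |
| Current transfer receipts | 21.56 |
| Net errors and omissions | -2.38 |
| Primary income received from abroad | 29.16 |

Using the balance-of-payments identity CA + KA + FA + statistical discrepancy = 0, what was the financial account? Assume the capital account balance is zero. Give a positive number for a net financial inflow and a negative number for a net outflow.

Goods balance = 162.60 - 217.94 = -55.34
Services balance = 74.59 - 114.37 = -39.78
Trade balance (goods + services) = -55.34 + (-39.78) = -95.12
Net primary income = 29.16 - 50.77 = -21.61
Net secondary income = 21.56 - 10.90 = 10.66
Current account = -95.12 + (-21.61) + 10.66 = -106.07
Financial account = -(-106.07 + (-2.38)) = 108.45

108.45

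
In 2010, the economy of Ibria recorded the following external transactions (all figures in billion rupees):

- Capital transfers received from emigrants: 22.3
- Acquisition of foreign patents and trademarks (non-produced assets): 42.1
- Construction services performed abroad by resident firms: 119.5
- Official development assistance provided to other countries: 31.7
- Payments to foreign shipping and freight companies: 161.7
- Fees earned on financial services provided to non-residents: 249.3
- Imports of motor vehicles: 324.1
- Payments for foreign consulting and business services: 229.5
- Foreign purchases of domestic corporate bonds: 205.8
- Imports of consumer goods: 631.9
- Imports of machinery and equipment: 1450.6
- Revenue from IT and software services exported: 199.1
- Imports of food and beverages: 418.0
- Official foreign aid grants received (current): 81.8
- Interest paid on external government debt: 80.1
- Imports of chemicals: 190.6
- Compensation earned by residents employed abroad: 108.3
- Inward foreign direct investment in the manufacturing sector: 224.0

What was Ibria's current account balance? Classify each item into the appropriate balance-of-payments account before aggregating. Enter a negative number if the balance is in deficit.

Goods: -631.9 - 324.1 - 418.0 - 190.6 - 1450.6 = -3015.2
Services: 249.3 + 119.5 + 199.1 - 161.7 - 229.5 = 176.7
Primary income: -80.1 + 108.3 = 28.2
Secondary income: 81.8 - 31.7 = 50.1
Current account = (-3015.2) + 176.7 + 28.2 + 50.1 = -2760.2
(Excluded from the current account — capital account: capital transfers received from emigrants 22.3, acquisition of foreign patents and trademarks (non-produced assets) 42.1; financial account: foreign purchases of domestic corporate bonds 205.8, inward foreign direct investment in the manufacturing sector 224.0.)

-2760.2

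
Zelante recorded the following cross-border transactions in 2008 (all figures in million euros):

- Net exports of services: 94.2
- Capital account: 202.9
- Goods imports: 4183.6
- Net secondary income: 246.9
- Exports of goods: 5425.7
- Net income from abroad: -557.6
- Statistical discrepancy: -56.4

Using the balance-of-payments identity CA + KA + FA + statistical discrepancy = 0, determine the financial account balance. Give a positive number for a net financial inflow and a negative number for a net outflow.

-1172.1

Goods balance = 5425.7 - 4183.6 = 1242.1
Services balance = 94.2
Trade balance (goods + services) = 1242.1 + 94.2 = 1336.3
Net primary income = -557.6
Net secondary income = 246.9
Current account = 1336.3 + (-557.6) + 246.9 = 1025.6
Financial account = -(1025.6 + 202.9 + (-56.4)) = -1172.1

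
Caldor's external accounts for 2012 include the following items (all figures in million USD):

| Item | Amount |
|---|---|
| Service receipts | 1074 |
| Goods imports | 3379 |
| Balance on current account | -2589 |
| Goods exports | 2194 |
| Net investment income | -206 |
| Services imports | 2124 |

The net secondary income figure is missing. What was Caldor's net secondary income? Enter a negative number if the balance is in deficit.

-148

Current account = goods balance + services balance + net primary income + net secondary income
Sum of the known components = -2441
Net secondary income = CA - (known components) = -2589 - (-2441) = -148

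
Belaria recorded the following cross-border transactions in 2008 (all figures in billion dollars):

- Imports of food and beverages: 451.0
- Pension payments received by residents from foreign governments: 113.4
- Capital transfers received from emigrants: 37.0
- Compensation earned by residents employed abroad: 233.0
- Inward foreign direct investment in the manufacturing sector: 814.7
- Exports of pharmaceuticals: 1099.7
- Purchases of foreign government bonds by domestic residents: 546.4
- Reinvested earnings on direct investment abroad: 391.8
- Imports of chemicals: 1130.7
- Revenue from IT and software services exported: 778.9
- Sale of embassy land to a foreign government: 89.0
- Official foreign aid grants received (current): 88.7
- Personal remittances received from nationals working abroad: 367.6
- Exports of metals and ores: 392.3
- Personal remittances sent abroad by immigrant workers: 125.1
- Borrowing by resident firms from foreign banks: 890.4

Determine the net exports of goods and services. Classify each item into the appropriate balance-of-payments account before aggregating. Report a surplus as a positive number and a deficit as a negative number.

689.2

Goods: 392.3 - 1130.7 + 1099.7 - 451.0 = -89.7
Services: 778.9
Trade balance = -89.7 + 778.9 = 689.2
(Excluded from the trade balance — secondary income: pension payments received by residents from foreign governments 113.4, official foreign aid grants received (current) 88.7, personal remittances received from nationals working abroad 367.6, personal remittances sent abroad by immigrant workers 125.1; capital account: capital transfers received from emigrants 37.0, sale of embassy land to a foreign government 89.0; primary income: compensation earned by residents employed abroad 233.0, reinvested earnings on direct investment abroad 391.8; financial account: inward foreign direct investment in the manufacturing sector 814.7, purchases of foreign government bonds by domestic residents 546.4, borrowing by resident firms from foreign banks 890.4.)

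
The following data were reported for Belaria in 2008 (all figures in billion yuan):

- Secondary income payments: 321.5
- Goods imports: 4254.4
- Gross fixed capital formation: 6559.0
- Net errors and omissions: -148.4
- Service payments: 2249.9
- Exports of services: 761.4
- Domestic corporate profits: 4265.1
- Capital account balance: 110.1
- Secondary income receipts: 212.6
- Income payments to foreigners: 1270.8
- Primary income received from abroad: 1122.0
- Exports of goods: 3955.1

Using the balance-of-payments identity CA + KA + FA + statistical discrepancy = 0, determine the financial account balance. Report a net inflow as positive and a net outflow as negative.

2083.8

Goods balance = 3955.1 - 4254.4 = -299.3
Services balance = 761.4 - 2249.9 = -1488.5
Trade balance (goods + services) = -299.3 + (-1488.5) = -1787.8
Net primary income = 1122.0 - 1270.8 = -148.8
Net secondary income = 212.6 - 321.5 = -108.9
Current account = -1787.8 + (-148.8) + (-108.9) = -2045.5
Financial account = -(-2045.5 + 110.1 + (-148.4)) = 2083.8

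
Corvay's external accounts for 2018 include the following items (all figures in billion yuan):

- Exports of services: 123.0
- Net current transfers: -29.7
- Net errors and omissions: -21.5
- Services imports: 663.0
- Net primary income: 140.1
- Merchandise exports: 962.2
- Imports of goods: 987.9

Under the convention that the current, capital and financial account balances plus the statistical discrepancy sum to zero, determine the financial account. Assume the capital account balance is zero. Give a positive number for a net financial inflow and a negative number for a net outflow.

Goods balance = 962.2 - 987.9 = -25.7
Services balance = 123.0 - 663.0 = -540.0
Trade balance (goods + services) = -25.7 + (-540.0) = -565.7
Net primary income = 140.1
Net secondary income = -29.7
Current account = -565.7 + 140.1 + (-29.7) = -455.3
Financial account = -(-455.3 + (-21.5)) = 476.8

476.8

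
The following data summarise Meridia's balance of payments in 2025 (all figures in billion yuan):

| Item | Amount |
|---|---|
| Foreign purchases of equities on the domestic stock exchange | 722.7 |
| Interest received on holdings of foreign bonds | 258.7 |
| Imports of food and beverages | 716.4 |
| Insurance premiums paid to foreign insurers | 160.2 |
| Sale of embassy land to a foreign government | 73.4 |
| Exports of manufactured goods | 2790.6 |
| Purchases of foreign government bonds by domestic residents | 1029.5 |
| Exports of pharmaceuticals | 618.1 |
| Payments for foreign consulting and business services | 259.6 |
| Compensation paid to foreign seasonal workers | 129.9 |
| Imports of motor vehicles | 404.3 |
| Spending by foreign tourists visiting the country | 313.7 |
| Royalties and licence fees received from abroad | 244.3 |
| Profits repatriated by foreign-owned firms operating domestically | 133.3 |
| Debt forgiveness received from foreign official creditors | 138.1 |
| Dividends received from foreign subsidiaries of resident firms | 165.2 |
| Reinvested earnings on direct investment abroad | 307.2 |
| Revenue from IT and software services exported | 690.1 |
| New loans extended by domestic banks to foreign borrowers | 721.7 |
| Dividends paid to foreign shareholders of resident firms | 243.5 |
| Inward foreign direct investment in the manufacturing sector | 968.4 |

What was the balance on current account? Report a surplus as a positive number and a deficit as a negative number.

3340.7

Goods: 618.1 + 2790.6 - 716.4 - 404.3 = 2288.0
Services: 690.1 - 160.2 - 259.6 + 313.7 + 244.3 = 828.3
Primary income: 307.2 - 133.3 + 258.7 + 165.2 - 129.9 - 243.5 = 224.4
Current account = 2288.0 + 828.3 + 224.4 = 3340.7
(Excluded from the current account — financial account: foreign purchases of equities on the domestic stock exchange 722.7, purchases of foreign government bonds by domestic residents 1029.5, new loans extended by domestic banks to foreign borrowers 721.7, inward foreign direct investment in the manufacturing sector 968.4; capital account: sale of embassy land to a foreign government 73.4, debt forgiveness received from foreign official creditors 138.1.)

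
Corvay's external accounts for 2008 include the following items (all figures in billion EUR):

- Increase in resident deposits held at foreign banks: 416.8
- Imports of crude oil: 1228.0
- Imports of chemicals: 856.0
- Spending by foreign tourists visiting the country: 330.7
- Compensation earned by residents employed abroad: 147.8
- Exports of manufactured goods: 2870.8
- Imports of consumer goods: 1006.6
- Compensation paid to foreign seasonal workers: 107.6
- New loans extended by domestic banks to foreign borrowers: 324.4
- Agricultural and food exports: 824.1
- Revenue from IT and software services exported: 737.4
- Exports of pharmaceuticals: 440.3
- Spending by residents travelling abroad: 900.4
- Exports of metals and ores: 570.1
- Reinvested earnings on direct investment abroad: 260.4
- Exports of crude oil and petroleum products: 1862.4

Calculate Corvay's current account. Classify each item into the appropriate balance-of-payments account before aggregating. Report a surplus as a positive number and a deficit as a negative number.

3945.4

Goods: -856.0 - 1228.0 + 824.1 - 1006.6 + 440.3 + 570.1 + 2870.8 + 1862.4 = 3477.1
Services: -900.4 + 737.4 + 330.7 = 167.7
Primary income: 147.8 - 107.6 + 260.4 = 300.6
Current account = 3477.1 + 167.7 + 300.6 = 3945.4
(Excluded from the current account — financial account: increase in resident deposits held at foreign banks 416.8, new loans extended by domestic banks to foreign borrowers 324.4.)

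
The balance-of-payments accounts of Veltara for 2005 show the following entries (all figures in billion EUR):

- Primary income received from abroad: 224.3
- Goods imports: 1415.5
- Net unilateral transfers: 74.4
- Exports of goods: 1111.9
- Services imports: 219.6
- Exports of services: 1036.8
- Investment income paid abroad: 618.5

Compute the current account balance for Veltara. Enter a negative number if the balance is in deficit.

Goods balance = 1111.9 - 1415.5 = -303.6
Services balance = 1036.8 - 219.6 = 817.2
Trade balance (goods + services) = -303.6 + 817.2 = 513.6
Net primary income = 224.3 - 618.5 = -394.2
Net secondary income = 74.4
Current account = 513.6 + (-394.2) + 74.4 = 193.8

193.8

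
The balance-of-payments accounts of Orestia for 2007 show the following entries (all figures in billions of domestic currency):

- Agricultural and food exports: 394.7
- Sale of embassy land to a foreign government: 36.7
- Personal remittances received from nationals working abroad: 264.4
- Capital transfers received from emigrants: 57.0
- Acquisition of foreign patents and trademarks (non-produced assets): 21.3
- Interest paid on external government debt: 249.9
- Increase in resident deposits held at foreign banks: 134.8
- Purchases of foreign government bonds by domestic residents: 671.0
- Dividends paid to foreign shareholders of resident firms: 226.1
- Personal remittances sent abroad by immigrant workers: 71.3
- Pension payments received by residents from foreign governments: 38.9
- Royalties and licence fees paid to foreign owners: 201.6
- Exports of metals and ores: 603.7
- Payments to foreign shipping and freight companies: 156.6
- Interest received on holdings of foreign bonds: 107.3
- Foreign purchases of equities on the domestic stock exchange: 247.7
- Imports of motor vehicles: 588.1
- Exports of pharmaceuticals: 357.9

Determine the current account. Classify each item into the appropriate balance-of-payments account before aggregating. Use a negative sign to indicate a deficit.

Goods: 394.7 + 357.9 - 588.1 + 603.7 = 768.2
Services: -156.6 - 201.6 = -358.2
Primary income: -249.9 + 107.3 - 226.1 = -368.7
Secondary income: 264.4 + 38.9 - 71.3 = 232.0
Current account = 768.2 + (-358.2) + (-368.7) + 232.0 = 273.3
(Excluded from the current account — capital account: sale of embassy land to a foreign government 36.7, capital transfers received from emigrants 57.0, acquisition of foreign patents and trademarks (non-produced assets) 21.3; financial account: increase in resident deposits held at foreign banks 134.8, purchases of foreign government bonds by domestic residents 671.0, foreign purchases of equities on the domestic stock exchange 247.7.)

273.3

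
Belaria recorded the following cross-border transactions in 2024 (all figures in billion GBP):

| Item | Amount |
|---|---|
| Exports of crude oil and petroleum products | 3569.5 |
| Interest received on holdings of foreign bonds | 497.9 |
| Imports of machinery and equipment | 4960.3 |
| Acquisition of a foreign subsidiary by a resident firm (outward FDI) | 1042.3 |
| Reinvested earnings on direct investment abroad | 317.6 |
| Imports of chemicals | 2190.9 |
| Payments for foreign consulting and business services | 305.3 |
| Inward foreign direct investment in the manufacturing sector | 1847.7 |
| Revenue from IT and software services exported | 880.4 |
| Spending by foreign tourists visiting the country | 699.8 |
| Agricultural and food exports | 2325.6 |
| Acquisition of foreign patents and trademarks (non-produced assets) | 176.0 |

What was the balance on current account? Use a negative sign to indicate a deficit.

834.3

Goods: 2325.6 - 2190.9 - 4960.3 + 3569.5 = -1256.1
Services: 880.4 + 699.8 - 305.3 = 1274.9
Primary income: 317.6 + 497.9 = 815.5
Current account = (-1256.1) + 1274.9 + 815.5 = 834.3
(Excluded from the current account — financial account: acquisition of a foreign subsidiary by a resident firm (outward FDI) 1042.3, inward foreign direct investment in the manufacturing sector 1847.7; capital account: acquisition of foreign patents and trademarks (non-produced assets) 176.0.)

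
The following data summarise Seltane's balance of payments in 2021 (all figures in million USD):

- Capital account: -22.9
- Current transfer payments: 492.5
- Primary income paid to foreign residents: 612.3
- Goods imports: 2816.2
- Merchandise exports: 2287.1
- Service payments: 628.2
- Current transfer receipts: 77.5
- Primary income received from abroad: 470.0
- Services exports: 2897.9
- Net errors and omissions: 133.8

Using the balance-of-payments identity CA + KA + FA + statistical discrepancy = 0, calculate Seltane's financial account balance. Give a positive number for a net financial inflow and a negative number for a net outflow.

Goods balance = 2287.1 - 2816.2 = -529.1
Services balance = 2897.9 - 628.2 = 2269.7
Trade balance (goods + services) = -529.1 + 2269.7 = 1740.6
Net primary income = 470.0 - 612.3 = -142.3
Net secondary income = 77.5 - 492.5 = -415.0
Current account = 1740.6 + (-142.3) + (-415.0) = 1183.3
Financial account = -(1183.3 + (-22.9) + 133.8) = -1294.2

-1294.2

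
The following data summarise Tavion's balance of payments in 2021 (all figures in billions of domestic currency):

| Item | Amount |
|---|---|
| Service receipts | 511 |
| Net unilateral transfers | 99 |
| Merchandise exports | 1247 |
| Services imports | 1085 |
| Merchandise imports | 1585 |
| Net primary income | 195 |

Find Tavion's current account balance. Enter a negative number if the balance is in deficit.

Goods balance = 1247 - 1585 = -338
Services balance = 511 - 1085 = -574
Trade balance (goods + services) = -338 + (-574) = -912
Net primary income = 195
Net secondary income = 99
Current account = -912 + 195 + 99 = -618

-618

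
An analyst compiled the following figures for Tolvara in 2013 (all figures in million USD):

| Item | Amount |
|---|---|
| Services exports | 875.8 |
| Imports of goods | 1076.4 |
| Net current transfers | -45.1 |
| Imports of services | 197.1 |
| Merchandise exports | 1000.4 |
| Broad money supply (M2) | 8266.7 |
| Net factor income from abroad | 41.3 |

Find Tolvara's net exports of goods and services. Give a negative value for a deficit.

602.7

Goods balance = 1000.4 - 1076.4 = -76.0
Services balance = 875.8 - 197.1 = 678.7
Trade balance (goods + services) = -76.0 + 678.7 = 602.7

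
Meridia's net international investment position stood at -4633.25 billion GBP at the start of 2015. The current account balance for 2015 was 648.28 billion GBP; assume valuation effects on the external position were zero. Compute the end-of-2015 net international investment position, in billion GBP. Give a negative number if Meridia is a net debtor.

With no valuation effects, change in NIIP = current account = 648.28
End-of-year NIIP = -4633.25 + 648.28 = -3984.97

-3984.97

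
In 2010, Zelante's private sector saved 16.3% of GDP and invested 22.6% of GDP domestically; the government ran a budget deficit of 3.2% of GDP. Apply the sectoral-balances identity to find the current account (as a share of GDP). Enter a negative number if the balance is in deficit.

By the sectoral-balances identity, CA = (S_private - I) + (T - G).
Private balance = 16.3 - 22.6 = -6.3
Government balance (T - G) = -3.2
CA = -6.3 + (-3.2) = -9.5

-9.5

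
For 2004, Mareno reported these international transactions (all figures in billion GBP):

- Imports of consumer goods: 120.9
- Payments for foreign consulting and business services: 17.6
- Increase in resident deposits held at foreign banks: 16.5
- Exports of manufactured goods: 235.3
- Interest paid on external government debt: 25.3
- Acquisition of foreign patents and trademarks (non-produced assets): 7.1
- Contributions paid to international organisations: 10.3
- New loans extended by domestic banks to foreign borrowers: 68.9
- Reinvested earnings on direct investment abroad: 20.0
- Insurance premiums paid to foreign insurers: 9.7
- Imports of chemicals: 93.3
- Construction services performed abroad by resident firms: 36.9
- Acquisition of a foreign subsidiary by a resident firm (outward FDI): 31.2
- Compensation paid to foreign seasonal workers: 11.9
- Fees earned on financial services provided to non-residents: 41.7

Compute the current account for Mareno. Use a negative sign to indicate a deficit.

Goods: 235.3 - 93.3 - 120.9 = 21.1
Services: -17.6 - 9.7 + 41.7 + 36.9 = 51.3
Primary income: -25.3 - 11.9 + 20.0 = -17.2
Secondary income: -10.3
Current account = 21.1 + 51.3 + (-17.2) + (-10.3) = 44.9
(Excluded from the current account — financial account: increase in resident deposits held at foreign banks 16.5, new loans extended by domestic banks to foreign borrowers 68.9, acquisition of a foreign subsidiary by a resident firm (outward FDI) 31.2; capital account: acquisition of foreign patents and trademarks (non-produced assets) 7.1.)

44.9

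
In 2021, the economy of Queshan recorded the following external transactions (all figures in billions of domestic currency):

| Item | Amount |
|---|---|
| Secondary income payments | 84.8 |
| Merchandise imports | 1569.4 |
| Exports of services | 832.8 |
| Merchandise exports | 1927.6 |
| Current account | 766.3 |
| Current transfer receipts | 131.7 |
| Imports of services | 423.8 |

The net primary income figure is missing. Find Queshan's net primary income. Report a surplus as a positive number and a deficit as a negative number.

Current account = goods balance + services balance + net primary income + net secondary income
Sum of the known components = 814.1
Net primary income = CA - (known components) = 766.3 - 814.1 = -47.8

-47.8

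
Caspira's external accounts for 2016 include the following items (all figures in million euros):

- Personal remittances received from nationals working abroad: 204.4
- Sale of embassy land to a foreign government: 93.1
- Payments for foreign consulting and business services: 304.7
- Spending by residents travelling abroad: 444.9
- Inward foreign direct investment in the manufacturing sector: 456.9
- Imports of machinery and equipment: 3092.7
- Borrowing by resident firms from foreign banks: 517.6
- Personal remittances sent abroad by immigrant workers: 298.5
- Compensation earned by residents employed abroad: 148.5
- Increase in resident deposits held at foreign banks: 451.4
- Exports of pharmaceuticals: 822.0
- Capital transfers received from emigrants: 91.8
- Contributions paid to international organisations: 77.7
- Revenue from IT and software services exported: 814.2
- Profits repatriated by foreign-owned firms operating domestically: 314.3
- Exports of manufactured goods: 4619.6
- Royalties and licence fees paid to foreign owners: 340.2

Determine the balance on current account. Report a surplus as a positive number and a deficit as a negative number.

Goods: 822.0 + 4619.6 - 3092.7 = 2348.9
Services: -444.9 - 304.7 + 814.2 - 340.2 = -275.6
Primary income: -314.3 + 148.5 = -165.8
Secondary income: -298.5 - 77.7 + 204.4 = -171.8
Current account = 2348.9 + (-275.6) + (-165.8) + (-171.8) = 1735.7
(Excluded from the current account — capital account: sale of embassy land to a foreign government 93.1, capital transfers received from emigrants 91.8; financial account: inward foreign direct investment in the manufacturing sector 456.9, borrowing by resident firms from foreign banks 517.6, increase in resident deposits held at foreign banks 451.4.)

1735.7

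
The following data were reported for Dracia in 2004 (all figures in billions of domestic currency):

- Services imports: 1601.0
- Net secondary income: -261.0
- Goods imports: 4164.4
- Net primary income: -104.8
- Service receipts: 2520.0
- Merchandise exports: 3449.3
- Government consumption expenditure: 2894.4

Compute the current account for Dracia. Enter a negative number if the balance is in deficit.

-161.9

Goods balance = 3449.3 - 4164.4 = -715.1
Services balance = 2520.0 - 1601.0 = 919.0
Trade balance (goods + services) = -715.1 + 919.0 = 203.9
Net primary income = -104.8
Net secondary income = -261.0
Current account = 203.9 + (-104.8) + (-261.0) = -161.9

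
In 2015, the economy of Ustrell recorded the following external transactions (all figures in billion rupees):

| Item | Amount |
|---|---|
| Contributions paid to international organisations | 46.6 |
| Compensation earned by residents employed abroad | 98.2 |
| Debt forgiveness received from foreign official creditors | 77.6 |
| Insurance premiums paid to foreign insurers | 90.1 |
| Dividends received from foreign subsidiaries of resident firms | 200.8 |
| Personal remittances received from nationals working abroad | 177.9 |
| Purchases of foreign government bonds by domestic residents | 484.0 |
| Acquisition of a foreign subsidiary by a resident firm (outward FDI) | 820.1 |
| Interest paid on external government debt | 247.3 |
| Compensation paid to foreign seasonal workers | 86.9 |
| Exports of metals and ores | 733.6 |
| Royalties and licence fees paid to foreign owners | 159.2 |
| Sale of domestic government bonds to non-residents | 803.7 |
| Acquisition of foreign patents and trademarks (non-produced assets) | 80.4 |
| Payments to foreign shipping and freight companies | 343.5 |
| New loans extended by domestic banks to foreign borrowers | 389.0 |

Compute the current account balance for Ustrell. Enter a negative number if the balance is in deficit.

Goods: 733.6
Services: -90.1 - 343.5 - 159.2 = -592.8
Primary income: -86.9 - 247.3 + 98.2 + 200.8 = -35.2
Secondary income: -46.6 + 177.9 = 131.3
Current account = 733.6 + (-592.8) + (-35.2) + 131.3 = 236.9
(Excluded from the current account — capital account: debt forgiveness received from foreign official creditors 77.6, acquisition of foreign patents and trademarks (non-produced assets) 80.4; financial account: purchases of foreign government bonds by domestic residents 484.0, acquisition of a foreign subsidiary by a resident firm (outward FDI) 820.1, sale of domestic government bonds to non-residents 803.7, new loans extended by domestic banks to foreign borrowers 389.0.)

236.9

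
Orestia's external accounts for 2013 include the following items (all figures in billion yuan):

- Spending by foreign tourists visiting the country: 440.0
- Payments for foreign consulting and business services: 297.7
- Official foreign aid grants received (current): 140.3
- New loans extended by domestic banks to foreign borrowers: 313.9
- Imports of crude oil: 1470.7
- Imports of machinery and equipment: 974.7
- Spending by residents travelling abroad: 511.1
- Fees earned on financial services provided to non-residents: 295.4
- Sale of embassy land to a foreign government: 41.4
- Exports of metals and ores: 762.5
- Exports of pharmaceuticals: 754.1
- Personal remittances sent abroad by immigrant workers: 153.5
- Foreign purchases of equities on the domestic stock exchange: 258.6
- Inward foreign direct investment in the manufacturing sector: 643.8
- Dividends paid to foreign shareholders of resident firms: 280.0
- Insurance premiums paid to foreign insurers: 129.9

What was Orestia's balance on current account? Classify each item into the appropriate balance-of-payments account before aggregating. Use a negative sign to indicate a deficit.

Goods: 754.1 + 762.5 - 1470.7 - 974.7 = -928.8
Services: 295.4 + 440.0 - 129.9 - 297.7 - 511.1 = -203.3
Primary income: -280.0
Secondary income: -153.5 + 140.3 = -13.2
Current account = (-928.8) + (-203.3) + (-280.0) + (-13.2) = -1425.3
(Excluded from the current account — financial account: new loans extended by domestic banks to foreign borrowers 313.9, foreign purchases of equities on the domestic stock exchange 258.6, inward foreign direct investment in the manufacturing sector 643.8; capital account: sale of embassy land to a foreign government 41.4.)

-1425.3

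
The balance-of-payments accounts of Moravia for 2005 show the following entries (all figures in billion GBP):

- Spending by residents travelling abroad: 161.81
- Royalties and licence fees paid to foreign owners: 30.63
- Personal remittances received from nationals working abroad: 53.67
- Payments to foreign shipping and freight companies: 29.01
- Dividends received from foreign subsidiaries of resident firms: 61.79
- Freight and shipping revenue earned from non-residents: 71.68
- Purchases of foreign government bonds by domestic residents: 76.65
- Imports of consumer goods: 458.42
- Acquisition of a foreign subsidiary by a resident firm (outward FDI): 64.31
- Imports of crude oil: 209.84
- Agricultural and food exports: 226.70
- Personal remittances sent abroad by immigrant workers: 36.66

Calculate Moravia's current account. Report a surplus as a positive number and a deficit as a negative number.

Goods: -209.84 - 458.42 + 226.70 = -441.56
Services: -29.01 - 161.81 - 30.63 + 71.68 = -149.77
Primary income: 61.79
Secondary income: -36.66 + 53.67 = 17.01
Current account = (-441.56) + (-149.77) + 61.79 + 17.01 = -512.53
(Excluded from the current account — financial account: purchases of foreign government bonds by domestic residents 76.65, acquisition of a foreign subsidiary by a resident firm (outward FDI) 64.31.)

-512.53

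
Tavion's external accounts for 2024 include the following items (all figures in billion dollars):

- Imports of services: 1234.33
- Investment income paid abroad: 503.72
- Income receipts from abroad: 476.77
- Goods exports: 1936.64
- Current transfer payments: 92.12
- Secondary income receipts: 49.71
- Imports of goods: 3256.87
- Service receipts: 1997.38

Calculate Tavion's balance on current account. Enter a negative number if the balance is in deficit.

-626.54

Goods balance = 1936.64 - 3256.87 = -1320.23
Services balance = 1997.38 - 1234.33 = 763.05
Trade balance (goods + services) = -1320.23 + 763.05 = -557.18
Net primary income = 476.77 - 503.72 = -26.95
Net secondary income = 49.71 - 92.12 = -42.41
Current account = -557.18 + (-26.95) + (-42.41) = -626.54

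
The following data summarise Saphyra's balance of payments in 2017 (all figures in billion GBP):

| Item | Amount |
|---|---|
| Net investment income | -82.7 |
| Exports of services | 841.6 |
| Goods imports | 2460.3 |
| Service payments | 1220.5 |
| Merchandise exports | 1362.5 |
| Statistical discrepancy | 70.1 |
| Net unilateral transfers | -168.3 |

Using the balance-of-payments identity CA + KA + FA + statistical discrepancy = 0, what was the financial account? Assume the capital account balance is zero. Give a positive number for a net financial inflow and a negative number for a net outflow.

1657.6

Goods balance = 1362.5 - 2460.3 = -1097.8
Services balance = 841.6 - 1220.5 = -378.9
Trade balance (goods + services) = -1097.8 + (-378.9) = -1476.7
Net primary income = -82.7
Net secondary income = -168.3
Current account = -1476.7 + (-82.7) + (-168.3) = -1727.7
Financial account = -(-1727.7 + 70.1) = 1657.6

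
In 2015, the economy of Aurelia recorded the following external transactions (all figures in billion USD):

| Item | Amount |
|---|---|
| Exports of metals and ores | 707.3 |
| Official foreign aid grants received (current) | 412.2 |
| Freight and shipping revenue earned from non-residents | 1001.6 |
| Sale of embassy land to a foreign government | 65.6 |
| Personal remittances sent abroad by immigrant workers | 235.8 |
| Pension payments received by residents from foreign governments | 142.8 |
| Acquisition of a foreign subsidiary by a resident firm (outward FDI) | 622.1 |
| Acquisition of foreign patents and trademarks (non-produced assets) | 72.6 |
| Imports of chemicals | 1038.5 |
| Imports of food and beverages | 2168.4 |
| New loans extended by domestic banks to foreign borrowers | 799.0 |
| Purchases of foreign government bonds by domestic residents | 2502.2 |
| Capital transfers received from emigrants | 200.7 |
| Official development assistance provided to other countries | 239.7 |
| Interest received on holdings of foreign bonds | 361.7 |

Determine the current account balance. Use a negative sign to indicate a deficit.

-1056.8

Goods: -2168.4 - 1038.5 + 707.3 = -2499.6
Services: 1001.6
Primary income: 361.7
Secondary income: 142.8 - 235.8 - 239.7 + 412.2 = 79.5
Current account = (-2499.6) + 1001.6 + 361.7 + 79.5 = -1056.8
(Excluded from the current account — capital account: sale of embassy land to a foreign government 65.6, acquisition of foreign patents and trademarks (non-produced assets) 72.6, capital transfers received from emigrants 200.7; financial account: acquisition of a foreign subsidiary by a resident firm (outward FDI) 622.1, new loans extended by domestic banks to foreign borrowers 799.0, purchases of foreign government bonds by domestic residents 2502.2.)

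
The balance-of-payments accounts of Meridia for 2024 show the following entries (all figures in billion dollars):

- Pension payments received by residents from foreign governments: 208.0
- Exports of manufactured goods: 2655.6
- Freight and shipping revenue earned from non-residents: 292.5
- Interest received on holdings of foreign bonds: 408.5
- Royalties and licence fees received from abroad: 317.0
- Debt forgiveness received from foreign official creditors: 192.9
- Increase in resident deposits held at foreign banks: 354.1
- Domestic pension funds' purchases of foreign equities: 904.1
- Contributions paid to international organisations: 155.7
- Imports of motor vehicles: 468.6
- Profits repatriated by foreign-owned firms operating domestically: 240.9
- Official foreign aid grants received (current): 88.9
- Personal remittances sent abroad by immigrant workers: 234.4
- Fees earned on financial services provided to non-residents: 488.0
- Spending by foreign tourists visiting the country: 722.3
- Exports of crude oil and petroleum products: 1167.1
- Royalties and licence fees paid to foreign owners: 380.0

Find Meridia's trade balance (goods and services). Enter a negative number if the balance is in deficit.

4793.9

Goods: 2655.6 + 1167.1 - 468.6 = 3354.1
Services: -380.0 + 317.0 + 292.5 + 722.3 + 488.0 = 1439.8
Trade balance = 3354.1 + 1439.8 = 4793.9
(Excluded from the trade balance — secondary income: pension payments received by residents from foreign governments 208.0, contributions paid to international organisations 155.7, official foreign aid grants received (current) 88.9, personal remittances sent abroad by immigrant workers 234.4; primary income: interest received on holdings of foreign bonds 408.5, profits repatriated by foreign-owned firms operating domestically 240.9; capital account: debt forgiveness received from foreign official creditors 192.9; financial account: increase in resident deposits held at foreign banks 354.1, domestic pension funds' purchases of foreign equities 904.1.)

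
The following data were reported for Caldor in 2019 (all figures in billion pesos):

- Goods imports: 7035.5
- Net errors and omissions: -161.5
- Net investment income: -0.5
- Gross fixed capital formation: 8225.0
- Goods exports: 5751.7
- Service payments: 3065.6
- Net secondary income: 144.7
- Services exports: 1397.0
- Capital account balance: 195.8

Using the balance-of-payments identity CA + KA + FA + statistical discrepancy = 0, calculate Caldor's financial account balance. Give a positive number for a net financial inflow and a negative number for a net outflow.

Goods balance = 5751.7 - 7035.5 = -1283.8
Services balance = 1397.0 - 3065.6 = -1668.6
Trade balance (goods + services) = -1283.8 + (-1668.6) = -2952.4
Net primary income = -0.5
Net secondary income = 144.7
Current account = -2952.4 + (-0.5) + 144.7 = -2808.2
Financial account = -(-2808.2 + 195.8 + (-161.5)) = 2773.9

2773.9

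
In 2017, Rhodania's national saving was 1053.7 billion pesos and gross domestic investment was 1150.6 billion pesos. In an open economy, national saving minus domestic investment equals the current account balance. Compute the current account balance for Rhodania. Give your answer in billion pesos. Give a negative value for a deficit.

-96.9

CA = S - I = 1053.7 - 1150.6 = -96.9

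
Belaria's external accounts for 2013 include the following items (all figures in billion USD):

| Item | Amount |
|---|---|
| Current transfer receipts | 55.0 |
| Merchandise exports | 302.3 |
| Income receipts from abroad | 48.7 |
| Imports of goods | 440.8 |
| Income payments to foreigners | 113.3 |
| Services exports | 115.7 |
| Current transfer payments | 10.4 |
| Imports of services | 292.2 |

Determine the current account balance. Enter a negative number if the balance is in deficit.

Goods balance = 302.3 - 440.8 = -138.5
Services balance = 115.7 - 292.2 = -176.5
Trade balance (goods + services) = -138.5 + (-176.5) = -315.0
Net primary income = 48.7 - 113.3 = -64.6
Net secondary income = 55.0 - 10.4 = 44.6
Current account = -315.0 + (-64.6) + 44.6 = -335.0

-335.0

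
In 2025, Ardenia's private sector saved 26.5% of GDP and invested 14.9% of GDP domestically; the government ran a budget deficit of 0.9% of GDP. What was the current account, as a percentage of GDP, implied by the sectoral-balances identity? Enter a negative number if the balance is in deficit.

10.7

By the sectoral-balances identity, CA = (S_private - I) + (T - G).
Private balance = 26.5 - 14.9 = 11.6
Government balance (T - G) = -0.9
CA = 11.6 + (-0.9) = 10.7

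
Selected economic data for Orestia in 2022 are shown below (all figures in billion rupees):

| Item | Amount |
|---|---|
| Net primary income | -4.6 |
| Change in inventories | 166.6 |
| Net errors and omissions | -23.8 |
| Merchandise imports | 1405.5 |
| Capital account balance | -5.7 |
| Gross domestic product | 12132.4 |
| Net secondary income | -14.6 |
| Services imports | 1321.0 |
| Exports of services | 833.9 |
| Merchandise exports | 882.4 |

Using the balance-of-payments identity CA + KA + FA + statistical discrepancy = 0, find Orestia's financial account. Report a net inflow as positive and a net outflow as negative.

1058.9

Goods balance = 882.4 - 1405.5 = -523.1
Services balance = 833.9 - 1321.0 = -487.1
Trade balance (goods + services) = -523.1 + (-487.1) = -1010.2
Net primary income = -4.6
Net secondary income = -14.6
Current account = -1010.2 + (-4.6) + (-14.6) = -1029.4
Financial account = -(-1029.4 + (-5.7) + (-23.8)) = 1058.9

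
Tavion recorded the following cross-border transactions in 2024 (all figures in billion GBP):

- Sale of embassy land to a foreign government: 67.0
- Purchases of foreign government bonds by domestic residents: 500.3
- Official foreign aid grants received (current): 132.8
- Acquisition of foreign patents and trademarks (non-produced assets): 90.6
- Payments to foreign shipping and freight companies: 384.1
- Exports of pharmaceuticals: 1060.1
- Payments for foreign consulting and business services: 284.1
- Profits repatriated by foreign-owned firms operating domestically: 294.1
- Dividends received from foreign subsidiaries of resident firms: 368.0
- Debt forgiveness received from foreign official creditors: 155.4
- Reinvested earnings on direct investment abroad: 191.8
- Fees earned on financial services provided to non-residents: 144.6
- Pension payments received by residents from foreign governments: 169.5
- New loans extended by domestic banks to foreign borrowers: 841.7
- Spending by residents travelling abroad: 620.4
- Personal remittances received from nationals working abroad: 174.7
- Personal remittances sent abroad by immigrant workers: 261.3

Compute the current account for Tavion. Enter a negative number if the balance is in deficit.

Goods: 1060.1
Services: 144.6 - 620.4 - 284.1 - 384.1 = -1144.0
Primary income: 368.0 - 294.1 + 191.8 = 265.7
Secondary income: 132.8 + 174.7 + 169.5 - 261.3 = 215.7
Current account = 1060.1 + (-1144.0) + 265.7 + 215.7 = 397.5
(Excluded from the current account — capital account: sale of embassy land to a foreign government 67.0, acquisition of foreign patents and trademarks (non-produced assets) 90.6, debt forgiveness received from foreign official creditors 155.4; financial account: purchases of foreign government bonds by domestic residents 500.3, new loans extended by domestic banks to foreign borrowers 841.7.)

397.5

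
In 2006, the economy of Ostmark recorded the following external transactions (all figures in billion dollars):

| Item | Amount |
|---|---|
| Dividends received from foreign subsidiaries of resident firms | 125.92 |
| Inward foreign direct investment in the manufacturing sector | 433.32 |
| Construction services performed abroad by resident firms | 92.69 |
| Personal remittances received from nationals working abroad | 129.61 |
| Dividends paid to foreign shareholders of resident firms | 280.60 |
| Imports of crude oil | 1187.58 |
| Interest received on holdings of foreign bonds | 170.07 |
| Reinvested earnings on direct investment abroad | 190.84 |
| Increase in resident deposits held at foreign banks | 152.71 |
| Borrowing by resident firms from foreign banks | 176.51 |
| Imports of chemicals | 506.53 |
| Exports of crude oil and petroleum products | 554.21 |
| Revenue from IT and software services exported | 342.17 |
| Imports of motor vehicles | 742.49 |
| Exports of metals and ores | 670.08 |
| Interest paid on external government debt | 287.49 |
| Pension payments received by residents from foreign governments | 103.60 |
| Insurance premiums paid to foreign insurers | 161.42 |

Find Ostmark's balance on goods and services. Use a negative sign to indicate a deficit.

-938.87

Goods: -1187.58 + 670.08 - 742.49 + 554.21 - 506.53 = -1212.31
Services: 342.17 + 92.69 - 161.42 = 273.44
Trade balance = -1212.31 + 273.44 = -938.87
(Excluded from the trade balance — primary income: dividends received from foreign subsidiaries of resident firms 125.92, dividends paid to foreign shareholders of resident firms 280.60, interest received on holdings of foreign bonds 170.07, reinvested earnings on direct investment abroad 190.84, interest paid on external government debt 287.49; financial account: inward foreign direct investment in the manufacturing sector 433.32, increase in resident deposits held at foreign banks 152.71, borrowing by resident firms from foreign banks 176.51; secondary income: personal remittances received from nationals working abroad 129.61, pension payments received by residents from foreign governments 103.60.)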